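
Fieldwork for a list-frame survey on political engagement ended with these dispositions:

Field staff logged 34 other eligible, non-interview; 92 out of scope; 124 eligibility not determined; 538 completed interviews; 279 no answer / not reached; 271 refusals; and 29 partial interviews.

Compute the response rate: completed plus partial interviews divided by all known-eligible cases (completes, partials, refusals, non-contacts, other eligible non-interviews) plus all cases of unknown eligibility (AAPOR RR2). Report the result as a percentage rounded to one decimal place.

44.5%

Top: 538 + 29 = 567
Denominator: 538 + 29 + 271 + 279 + 34 + 124 = 1275
RR2 = 567 / 1275 = 0.4447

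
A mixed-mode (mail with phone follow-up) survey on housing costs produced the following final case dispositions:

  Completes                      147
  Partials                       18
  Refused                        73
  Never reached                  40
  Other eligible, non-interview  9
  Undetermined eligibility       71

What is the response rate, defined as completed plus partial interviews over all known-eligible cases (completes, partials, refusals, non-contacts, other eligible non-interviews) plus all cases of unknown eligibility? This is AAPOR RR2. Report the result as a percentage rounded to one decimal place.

Num → 147 + 18 = 165
Denominator → 147 + 18 + 73 + 40 + 9 + 71 = 358
RR2 = 165 / 358 = 0.4609

46.1%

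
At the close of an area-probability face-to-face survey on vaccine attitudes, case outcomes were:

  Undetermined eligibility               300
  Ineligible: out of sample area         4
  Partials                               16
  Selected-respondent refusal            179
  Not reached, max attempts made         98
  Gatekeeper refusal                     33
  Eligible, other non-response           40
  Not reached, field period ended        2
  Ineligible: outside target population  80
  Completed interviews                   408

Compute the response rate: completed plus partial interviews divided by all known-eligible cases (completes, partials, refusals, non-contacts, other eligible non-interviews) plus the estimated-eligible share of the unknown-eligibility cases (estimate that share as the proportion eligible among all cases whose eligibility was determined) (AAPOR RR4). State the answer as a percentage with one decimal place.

Refusal or break-off = 33 + 179 = 212
No answer / not reached = 2 + 98 = 100
Screened out, ineligible = 80 + 4 = 84
Num → 408 + 16 = 424
Determined eligible → 408 + 16 + 212 + 100 + 40 = 776
e = 776 / (776 + 84) = 776 / 860 = 0.9023
e × U → 0.9023 × 300 = 270.69
Base → 776 + 270.69 = 1046.69
RR4 = 424 / 1046.69 = 0.4051

40.5%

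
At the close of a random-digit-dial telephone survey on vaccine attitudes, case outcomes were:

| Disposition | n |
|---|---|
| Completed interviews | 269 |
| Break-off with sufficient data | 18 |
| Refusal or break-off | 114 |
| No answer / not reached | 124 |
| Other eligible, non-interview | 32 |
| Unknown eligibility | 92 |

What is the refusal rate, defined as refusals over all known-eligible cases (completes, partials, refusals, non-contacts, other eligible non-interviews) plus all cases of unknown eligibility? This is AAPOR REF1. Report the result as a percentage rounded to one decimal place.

Top: 114
Base: 269 + 18 + 114 + 124 + 32 + 92 = 649
REF1 = 114 / 649 = 0.1757

17.6%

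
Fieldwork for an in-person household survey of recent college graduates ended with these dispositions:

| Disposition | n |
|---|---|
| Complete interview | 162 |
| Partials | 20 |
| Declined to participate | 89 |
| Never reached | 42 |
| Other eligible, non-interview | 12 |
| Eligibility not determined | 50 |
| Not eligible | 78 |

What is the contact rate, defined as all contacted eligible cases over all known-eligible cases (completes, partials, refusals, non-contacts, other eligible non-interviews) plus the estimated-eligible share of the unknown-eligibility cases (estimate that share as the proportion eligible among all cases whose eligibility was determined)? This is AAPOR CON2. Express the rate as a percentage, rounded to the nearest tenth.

Top → 162 + 20 + 89 + 12 = 283
Known eligible → 162 + 20 + 89 + 42 + 12 = 325
e = 325 / (325 + 78) = 325 / 403 = 0.8065
Estimated eligible among unknowns → 0.8065 × 50 = 40.33
Denominator → 325 + 40.33 = 365.33
CON2 = 283 / 365.33 = 0.7746

77.5%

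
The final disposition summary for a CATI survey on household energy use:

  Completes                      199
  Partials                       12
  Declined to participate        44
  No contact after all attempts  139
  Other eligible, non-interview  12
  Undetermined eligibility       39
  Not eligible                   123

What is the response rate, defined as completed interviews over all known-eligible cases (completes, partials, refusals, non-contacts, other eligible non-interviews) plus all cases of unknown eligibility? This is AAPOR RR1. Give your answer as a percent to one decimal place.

44.7%

Num = 199
Denom = 199 + 12 + 44 + 139 + 12 + 39 = 445
RR1 = 199 / 445 = 0.4472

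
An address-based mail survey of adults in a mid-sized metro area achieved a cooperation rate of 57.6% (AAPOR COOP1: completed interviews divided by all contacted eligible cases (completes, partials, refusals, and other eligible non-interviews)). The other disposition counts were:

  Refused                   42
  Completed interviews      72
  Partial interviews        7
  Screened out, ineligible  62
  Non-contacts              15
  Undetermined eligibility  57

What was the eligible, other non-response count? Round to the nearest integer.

COOP1 = 72 / D = 0.576
D = 72 / 0.576 = 125.0
Remaining denominator categories sum to 121
eligible, other non-response = 125.0 − 121 ≈ 4

4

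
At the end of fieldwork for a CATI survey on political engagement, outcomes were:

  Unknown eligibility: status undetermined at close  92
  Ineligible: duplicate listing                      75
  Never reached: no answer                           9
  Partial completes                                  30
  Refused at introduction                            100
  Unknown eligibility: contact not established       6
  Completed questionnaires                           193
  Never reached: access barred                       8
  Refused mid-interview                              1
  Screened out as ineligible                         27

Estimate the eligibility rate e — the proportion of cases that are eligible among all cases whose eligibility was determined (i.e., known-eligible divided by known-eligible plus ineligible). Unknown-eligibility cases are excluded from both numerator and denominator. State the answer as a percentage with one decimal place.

77.0%

Refusals = 100 + 1 = 101
No answer / not reached = 9 + 8 = 17
Undetermined eligibility = 6 + 92 = 98
Out of scope = 27 + 75 = 102
Known eligible = 193 + 30 + 101 + 17 = 341
e = 341 / (341 + 102) = 341 / 443 = 0.7698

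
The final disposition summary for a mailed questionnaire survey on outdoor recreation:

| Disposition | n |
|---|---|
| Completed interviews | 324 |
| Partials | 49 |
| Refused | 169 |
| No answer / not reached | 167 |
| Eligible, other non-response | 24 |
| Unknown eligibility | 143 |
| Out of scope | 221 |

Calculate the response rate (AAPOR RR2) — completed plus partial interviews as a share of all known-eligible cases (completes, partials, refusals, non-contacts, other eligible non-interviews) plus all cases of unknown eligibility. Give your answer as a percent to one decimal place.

42.6%

Top → 324 + 49 = 373
Denom → 324 + 49 + 169 + 167 + 24 + 143 = 876
RR2 = 373 / 876 = 0.4258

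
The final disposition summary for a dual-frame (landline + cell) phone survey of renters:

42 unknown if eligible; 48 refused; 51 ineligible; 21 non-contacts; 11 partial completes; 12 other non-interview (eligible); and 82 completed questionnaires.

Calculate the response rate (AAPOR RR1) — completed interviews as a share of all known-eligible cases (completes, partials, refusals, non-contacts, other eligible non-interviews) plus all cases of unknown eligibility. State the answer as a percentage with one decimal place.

38.0%

Top: 82
Denominator: 82 + 11 + 48 + 21 + 12 + 42 = 216
RR1 = 82 / 216 = 0.3796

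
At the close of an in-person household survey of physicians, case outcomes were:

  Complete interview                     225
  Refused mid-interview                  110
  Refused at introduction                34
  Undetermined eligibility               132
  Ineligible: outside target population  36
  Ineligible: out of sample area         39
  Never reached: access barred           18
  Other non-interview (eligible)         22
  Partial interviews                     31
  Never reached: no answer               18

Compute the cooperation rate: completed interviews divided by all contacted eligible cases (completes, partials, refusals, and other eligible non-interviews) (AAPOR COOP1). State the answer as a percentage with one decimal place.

53.3%

Refusals = 34 + 110 = 144
Non-contacts = 18 + 18 = 36
Screened out, ineligible = 36 + 39 = 75
Numerator = 225
Denominator = 225 + 31 + 144 + 22 = 422
COOP1 = 225 / 422 = 0.5332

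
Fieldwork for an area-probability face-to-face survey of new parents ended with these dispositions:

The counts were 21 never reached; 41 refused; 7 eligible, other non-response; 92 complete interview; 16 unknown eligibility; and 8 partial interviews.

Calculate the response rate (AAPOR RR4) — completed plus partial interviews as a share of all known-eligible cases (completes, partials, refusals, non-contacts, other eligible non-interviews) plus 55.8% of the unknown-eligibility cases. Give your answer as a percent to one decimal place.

Num: 92 + 8 = 100
Eligible (known): 92 + 8 + 41 + 21 + 7 = 169
e × U: 0.5580 × 16 = 8.93
Denom: 169 + 8.93 = 177.93
RR4 = 100 / 177.93 = 0.5620

56.2%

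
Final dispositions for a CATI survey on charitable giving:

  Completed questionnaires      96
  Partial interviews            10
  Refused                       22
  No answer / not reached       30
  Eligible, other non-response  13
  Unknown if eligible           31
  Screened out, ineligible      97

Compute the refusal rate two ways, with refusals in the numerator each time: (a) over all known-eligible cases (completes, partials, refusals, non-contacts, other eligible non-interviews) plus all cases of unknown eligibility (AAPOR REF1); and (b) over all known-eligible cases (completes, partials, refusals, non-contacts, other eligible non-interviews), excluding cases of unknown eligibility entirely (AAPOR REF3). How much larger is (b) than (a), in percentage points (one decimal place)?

2.0

Num = 22
Denom = 96 + 10 + 22 + 30 + 13 + 31 = 202
REF1 = 22 / 202 = 0.1089
Denom = 96 + 10 + 22 + 30 + 13 = 171
REF3 = 22 / 171 = 0.1287
Difference = 12.87 − 10.89 = 1.98 percentage points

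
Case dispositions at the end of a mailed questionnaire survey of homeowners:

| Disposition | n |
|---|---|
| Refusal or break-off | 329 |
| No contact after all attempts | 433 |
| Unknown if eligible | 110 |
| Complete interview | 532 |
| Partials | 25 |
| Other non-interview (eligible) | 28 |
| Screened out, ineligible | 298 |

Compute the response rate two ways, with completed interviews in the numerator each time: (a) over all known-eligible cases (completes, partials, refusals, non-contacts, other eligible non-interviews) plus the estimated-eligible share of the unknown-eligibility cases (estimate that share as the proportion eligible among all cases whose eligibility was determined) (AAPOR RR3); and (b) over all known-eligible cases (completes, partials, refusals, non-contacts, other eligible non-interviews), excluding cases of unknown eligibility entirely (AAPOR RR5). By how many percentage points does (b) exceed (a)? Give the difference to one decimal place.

2.5

Top → 532
Known eligible → 532 + 25 + 329 + 433 + 28 = 1347
e = 1347 / (1347 + 298) = 1347 / 1645 = 0.8188
e × U → 0.8188 × 110 = 90.07
Denominator → 1347 + 90.07 = 1437.07
RR3 = 532 / 1437.07 = 0.3702
Denominator → 532 + 25 + 329 + 433 + 28 = 1347
RR5 = 532 / 1347 = 0.3950
Difference = 39.50 − 37.02 = 2.48 percentage points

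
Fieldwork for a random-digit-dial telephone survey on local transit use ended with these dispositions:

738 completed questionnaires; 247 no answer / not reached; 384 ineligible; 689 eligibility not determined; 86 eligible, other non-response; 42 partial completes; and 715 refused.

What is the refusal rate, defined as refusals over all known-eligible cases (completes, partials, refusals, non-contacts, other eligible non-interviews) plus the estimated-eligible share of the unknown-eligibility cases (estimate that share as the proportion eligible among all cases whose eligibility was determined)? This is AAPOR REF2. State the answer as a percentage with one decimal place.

29.8%

Top → 715
Eligible (known) → 738 + 42 + 715 + 247 + 86 = 1828
e = 1828 / (1828 + 384) = 1828 / 2212 = 0.8264
Estimated eligible among unknowns → 0.8264 × 689 = 569.39
Denominator → 1828 + 569.39 = 2397.39
REF2 = 715 / 2397.39 = 0.2982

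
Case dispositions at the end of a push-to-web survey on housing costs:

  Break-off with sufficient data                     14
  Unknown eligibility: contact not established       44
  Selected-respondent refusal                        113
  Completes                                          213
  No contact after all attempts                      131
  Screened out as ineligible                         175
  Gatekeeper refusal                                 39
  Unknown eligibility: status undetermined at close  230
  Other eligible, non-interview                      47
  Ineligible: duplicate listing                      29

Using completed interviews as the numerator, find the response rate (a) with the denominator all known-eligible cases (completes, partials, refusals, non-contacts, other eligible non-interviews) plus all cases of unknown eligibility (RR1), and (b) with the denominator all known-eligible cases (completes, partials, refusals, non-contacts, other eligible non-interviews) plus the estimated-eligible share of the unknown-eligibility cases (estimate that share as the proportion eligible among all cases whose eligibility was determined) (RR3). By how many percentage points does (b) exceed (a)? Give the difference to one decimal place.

2.5

Refusals = 39 + 113 = 152
Unknown eligibility = 44 + 230 = 274
Screened out, ineligible = 175 + 29 = 204
Num: 213
Denominator: 213 + 14 + 152 + 131 + 47 + 274 = 831
RR1 = 213 / 831 = 0.2563
Determined eligible: 213 + 14 + 152 + 131 + 47 = 557
e = 557 / (557 + 204) = 557 / 761 = 0.7319
Estimated eligible among unknowns: 0.7319 × 274 = 200.54
Denominator: 557 + 200.54 = 757.54
RR3 = 213 / 757.54 = 0.2812
Difference = 28.12 − 25.63 = 2.49 percentage points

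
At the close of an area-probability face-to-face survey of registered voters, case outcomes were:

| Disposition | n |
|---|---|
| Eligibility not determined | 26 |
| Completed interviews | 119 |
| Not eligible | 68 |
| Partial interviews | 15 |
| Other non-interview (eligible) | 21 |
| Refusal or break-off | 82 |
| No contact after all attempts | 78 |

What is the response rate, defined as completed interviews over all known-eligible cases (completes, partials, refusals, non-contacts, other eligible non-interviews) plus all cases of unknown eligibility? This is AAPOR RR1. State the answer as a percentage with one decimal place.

Top → 119
Denom → 119 + 15 + 82 + 78 + 21 + 26 = 341
RR1 = 119 / 341 = 0.3490

34.9%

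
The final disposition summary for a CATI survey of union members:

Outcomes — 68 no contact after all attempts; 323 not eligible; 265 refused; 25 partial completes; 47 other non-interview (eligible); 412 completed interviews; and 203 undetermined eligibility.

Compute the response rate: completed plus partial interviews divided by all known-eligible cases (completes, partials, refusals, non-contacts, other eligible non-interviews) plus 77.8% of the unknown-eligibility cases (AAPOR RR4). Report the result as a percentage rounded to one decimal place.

44.8%

Numerator = 412 + 25 = 437
Eligible (known) = 412 + 25 + 265 + 68 + 47 = 817
Estimated eligible among unknowns = 0.7780 × 203 = 157.93
Base = 817 + 157.93 = 974.93
RR4 = 437 / 974.93 = 0.4482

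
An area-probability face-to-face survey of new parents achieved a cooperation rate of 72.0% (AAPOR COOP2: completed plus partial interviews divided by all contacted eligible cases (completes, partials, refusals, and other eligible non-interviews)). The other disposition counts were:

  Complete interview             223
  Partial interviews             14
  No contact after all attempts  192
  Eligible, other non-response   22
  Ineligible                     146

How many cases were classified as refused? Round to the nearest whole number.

Numerator → 223 + 14 = 237
COOP2 = 237 / D = 0.720
D = 237 / 0.720 = 329.2
Other denominator terms total 259
refused = 329.2 − 259 ≈ 70

70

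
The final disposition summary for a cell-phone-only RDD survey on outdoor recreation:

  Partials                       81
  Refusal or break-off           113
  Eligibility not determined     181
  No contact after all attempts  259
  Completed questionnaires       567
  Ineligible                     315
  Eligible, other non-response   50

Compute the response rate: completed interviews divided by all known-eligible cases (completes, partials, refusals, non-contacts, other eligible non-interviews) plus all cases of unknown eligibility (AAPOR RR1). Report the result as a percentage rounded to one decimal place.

45.3%

Top → 567
Denom → 567 + 81 + 113 + 259 + 50 + 181 = 1251
RR1 = 567 / 1251 = 0.4532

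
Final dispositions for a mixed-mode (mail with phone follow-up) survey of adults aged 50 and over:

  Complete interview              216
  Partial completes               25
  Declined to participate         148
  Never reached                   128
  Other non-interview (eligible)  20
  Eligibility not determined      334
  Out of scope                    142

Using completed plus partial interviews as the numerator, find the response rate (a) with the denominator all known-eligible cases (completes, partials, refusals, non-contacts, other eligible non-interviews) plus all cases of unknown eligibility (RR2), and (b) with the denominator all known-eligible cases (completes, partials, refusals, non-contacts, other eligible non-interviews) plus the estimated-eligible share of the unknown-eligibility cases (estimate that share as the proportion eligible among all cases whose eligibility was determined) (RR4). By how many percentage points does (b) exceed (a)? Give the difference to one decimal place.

2.4

Num → 216 + 25 = 241
Base → 216 + 25 + 148 + 128 + 20 + 334 = 871
RR2 = 241 / 871 = 0.2767
Determined eligible → 216 + 25 + 148 + 128 + 20 = 537
e = 537 / (537 + 142) = 537 / 679 = 0.7909
Eligible share of unknowns → 0.7909 × 334 = 264.16
Base → 537 + 264.16 = 801.16
RR4 = 241 / 801.16 = 0.3008
Difference = 30.08 − 27.67 = 2.41 percentage points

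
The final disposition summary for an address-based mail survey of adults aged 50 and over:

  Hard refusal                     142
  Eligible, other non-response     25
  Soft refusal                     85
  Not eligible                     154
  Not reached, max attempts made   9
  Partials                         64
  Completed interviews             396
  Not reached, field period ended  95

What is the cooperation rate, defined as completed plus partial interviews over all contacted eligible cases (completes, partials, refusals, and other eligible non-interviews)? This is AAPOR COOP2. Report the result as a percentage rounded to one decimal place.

64.6%

Refused = 142 + 85 = 227
No contact after all attempts = 95 + 9 = 104
Num = 396 + 64 = 460
Base = 396 + 64 + 227 + 25 = 712
COOP2 = 460 / 712 = 0.6461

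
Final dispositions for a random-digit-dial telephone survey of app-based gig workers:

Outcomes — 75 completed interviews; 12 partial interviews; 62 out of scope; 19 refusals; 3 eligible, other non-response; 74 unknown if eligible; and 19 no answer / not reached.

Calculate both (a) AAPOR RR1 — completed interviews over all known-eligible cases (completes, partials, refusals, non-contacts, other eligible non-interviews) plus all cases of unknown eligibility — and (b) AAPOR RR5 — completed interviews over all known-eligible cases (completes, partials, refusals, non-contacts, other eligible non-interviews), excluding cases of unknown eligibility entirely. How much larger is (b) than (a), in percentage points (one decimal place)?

21.5

Numerator = 75
Denom = 75 + 12 + 19 + 19 + 3 + 74 = 202
RR1 = 75 / 202 = 0.3713
Denom = 75 + 12 + 19 + 19 + 3 = 128
RR5 = 75 / 128 = 0.5859
Difference = 58.59 − 37.13 = 21.46 percentage points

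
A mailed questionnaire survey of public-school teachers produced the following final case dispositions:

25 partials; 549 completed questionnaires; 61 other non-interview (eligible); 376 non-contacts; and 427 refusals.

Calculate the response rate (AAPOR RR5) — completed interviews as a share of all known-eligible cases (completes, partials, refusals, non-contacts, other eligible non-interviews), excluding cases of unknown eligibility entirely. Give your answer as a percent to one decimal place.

Top: 549
Base: 549 + 25 + 427 + 376 + 61 = 1438
RR5 = 549 / 1438 = 0.3818

38.2%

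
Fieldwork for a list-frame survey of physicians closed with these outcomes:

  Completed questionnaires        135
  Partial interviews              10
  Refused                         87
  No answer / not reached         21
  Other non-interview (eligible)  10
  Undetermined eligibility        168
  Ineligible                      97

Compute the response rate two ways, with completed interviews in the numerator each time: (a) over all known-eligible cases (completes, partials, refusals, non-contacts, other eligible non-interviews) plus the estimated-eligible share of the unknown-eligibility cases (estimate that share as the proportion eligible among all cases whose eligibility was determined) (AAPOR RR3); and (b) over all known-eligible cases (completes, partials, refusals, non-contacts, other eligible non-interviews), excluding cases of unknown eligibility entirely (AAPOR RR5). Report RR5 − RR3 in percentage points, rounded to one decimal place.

16.3

Num = 135
Determined eligible = 135 + 10 + 87 + 21 + 10 = 263
e = 263 / (263 + 97) = 263 / 360 = 0.7306
Eligible share of unknowns = 0.7306 × 168 = 122.74
Base = 263 + 122.74 = 385.74
RR3 = 135 / 385.74 = 0.3500
Base = 135 + 10 + 87 + 21 + 10 = 263
RR5 = 135 / 263 = 0.5133
Difference = 51.33 − 35.00 = 16.33 percentage points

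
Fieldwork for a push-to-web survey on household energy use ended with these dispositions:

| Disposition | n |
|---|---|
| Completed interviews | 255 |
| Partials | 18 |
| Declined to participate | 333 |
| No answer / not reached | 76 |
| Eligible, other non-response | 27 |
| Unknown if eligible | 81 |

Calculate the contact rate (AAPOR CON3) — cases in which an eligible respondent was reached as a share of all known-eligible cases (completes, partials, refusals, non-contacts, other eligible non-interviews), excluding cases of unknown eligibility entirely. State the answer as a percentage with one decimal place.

Numerator → 255 + 18 + 333 + 27 = 633
Denominator → 255 + 18 + 333 + 76 + 27 = 709
CON3 = 633 / 709 = 0.8928

89.3%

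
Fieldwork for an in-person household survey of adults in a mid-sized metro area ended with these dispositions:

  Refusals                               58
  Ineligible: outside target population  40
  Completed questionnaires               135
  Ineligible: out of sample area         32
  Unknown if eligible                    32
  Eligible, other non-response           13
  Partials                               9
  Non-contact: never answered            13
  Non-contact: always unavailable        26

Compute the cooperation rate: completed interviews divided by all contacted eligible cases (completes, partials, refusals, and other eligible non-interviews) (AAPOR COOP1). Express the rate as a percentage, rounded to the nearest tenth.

62.8%

No contact after all attempts = 13 + 26 = 39
Screened out, ineligible = 40 + 32 = 72
Numerator = 135
Denominator = 135 + 9 + 58 + 13 = 215
COOP1 = 135 / 215 = 0.6279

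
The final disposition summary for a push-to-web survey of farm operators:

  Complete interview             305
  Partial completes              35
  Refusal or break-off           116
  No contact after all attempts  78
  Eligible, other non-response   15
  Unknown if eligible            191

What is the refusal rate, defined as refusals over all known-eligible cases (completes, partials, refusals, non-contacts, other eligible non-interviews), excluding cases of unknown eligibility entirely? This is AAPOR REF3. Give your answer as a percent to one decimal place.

Numerator = 116
Base = 305 + 35 + 116 + 78 + 15 = 549
REF3 = 116 / 549 = 0.2113

21.1%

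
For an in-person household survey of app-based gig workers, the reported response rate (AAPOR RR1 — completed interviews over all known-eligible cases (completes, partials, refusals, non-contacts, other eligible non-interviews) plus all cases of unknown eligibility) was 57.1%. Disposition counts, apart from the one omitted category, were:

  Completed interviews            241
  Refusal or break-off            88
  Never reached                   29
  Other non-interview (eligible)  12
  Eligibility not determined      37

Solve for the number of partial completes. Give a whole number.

RR1 = 241 / D = 0.571
D = 241 / 0.571 = 422.1
Rest of base = 407
partial completes = 422.1 − 407 ≈ 15

15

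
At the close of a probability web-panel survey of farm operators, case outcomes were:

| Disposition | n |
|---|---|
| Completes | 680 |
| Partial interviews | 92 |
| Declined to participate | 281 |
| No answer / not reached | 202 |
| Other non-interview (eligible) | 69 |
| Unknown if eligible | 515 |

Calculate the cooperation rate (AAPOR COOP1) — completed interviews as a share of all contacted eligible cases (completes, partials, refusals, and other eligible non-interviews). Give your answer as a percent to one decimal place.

60.6%

Num = 680
Base = 680 + 92 + 281 + 69 = 1122
COOP1 = 680 / 1122 = 0.6061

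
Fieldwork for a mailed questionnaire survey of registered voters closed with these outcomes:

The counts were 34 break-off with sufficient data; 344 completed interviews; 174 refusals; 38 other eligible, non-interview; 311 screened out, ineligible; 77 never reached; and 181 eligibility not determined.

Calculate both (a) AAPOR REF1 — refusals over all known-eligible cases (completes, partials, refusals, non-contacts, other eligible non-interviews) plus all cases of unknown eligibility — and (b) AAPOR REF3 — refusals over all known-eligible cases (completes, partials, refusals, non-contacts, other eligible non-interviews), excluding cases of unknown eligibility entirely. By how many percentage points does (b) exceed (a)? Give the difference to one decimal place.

Top → 174
Denom → 344 + 34 + 174 + 77 + 38 + 181 = 848
REF1 = 174 / 848 = 0.2052
Denom → 344 + 34 + 174 + 77 + 38 = 667
REF3 = 174 / 667 = 0.2609
Difference = 26.09 − 20.52 = 5.57 percentage points

5.6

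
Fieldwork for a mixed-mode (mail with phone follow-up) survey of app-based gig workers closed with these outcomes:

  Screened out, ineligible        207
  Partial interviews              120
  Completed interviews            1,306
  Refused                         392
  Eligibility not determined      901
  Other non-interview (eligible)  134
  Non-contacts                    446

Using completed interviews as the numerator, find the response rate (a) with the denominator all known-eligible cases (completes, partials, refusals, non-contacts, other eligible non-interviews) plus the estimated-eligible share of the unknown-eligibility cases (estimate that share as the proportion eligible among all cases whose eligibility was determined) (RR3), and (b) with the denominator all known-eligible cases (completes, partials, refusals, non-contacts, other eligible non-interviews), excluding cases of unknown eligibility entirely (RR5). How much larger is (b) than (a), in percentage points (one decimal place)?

14.0

Numerator = 1306
Determined eligible = 1306 + 120 + 392 + 446 + 134 = 2398
e = 2398 / (2398 + 207) = 2398 / 2605 = 0.9205
Eligible share of unknowns = 0.9205 × 901 = 829.37
Base = 2398 + 829.37 = 3227.37
RR3 = 1306 / 3227.37 = 0.4047
Base = 1306 + 120 + 392 + 446 + 134 = 2398
RR5 = 1306 / 2398 = 0.5446
Difference = 54.46 − 40.47 = 13.99 percentage points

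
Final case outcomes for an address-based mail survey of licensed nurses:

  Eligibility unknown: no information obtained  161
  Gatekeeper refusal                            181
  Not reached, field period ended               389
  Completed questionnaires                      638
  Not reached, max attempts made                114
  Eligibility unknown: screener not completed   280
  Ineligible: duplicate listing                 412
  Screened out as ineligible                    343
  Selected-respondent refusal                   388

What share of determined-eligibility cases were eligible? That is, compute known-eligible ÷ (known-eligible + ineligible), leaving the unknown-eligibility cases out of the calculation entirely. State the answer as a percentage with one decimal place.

Declined to participate = 181 + 388 = 569
No contact after all attempts = 389 + 114 = 503
Undetermined eligibility = 280 + 161 = 441
Out of scope = 343 + 412 = 755
Determined eligible: 638 + 569 + 503 = 1710
e = 1710 / (1710 + 755) = 1710 / 2465 = 0.6937

69.4%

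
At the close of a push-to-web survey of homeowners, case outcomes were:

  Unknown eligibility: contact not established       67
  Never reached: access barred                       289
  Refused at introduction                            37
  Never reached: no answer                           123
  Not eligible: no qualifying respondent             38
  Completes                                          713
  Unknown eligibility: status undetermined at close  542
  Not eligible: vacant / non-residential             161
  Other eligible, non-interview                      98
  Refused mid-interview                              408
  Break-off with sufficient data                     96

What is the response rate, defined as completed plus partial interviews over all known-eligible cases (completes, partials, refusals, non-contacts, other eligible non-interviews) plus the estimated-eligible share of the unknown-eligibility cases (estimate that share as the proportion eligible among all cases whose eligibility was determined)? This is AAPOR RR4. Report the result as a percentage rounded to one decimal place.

Declined to participate = 37 + 408 = 445
Non-contacts = 123 + 289 = 412
Unknown eligibility = 67 + 542 = 609
Screened out, ineligible = 38 + 161 = 199
Numerator: 713 + 96 = 809
Determined eligible: 713 + 96 + 445 + 412 + 98 = 1764
e = 1764 / (1764 + 199) = 1764 / 1963 = 0.8986
Eligible share of unknowns: 0.8986 × 609 = 547.25
Base: 1764 + 547.25 = 2311.25
RR4 = 809 / 2311.25 = 0.3500

35.0%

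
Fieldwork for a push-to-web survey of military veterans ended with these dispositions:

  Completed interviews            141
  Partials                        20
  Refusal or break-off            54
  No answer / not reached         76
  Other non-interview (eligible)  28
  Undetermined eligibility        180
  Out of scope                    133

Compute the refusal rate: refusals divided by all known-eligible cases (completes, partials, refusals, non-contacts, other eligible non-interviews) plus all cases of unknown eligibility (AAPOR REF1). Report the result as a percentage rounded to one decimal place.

Num = 54
Denominator = 141 + 20 + 54 + 76 + 28 + 180 = 499
REF1 = 54 / 499 = 0.1082

10.8%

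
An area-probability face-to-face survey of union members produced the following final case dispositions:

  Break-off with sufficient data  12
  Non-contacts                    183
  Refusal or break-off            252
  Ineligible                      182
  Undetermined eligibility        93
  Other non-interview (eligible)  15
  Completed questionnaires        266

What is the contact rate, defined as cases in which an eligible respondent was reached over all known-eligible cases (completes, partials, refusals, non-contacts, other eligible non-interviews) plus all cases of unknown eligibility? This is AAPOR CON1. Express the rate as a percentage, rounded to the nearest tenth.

Numerator → 266 + 12 + 252 + 15 = 545
Denominator → 266 + 12 + 252 + 183 + 15 + 93 = 821
CON1 = 545 / 821 = 0.6638

66.4%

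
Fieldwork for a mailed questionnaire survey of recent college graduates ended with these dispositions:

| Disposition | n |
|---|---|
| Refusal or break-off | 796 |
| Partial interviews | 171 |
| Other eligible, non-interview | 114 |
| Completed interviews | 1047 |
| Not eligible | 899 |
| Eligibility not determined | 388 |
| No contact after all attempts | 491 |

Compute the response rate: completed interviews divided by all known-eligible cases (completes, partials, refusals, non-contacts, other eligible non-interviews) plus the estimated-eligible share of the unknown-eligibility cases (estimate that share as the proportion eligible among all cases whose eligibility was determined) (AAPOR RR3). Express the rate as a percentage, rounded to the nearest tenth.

Numerator = 1047
Eligible (known) = 1047 + 171 + 796 + 491 + 114 = 2619
e = 2619 / (2619 + 899) = 2619 / 3518 = 0.7445
Eligible share of unknowns = 0.7445 × 388 = 288.87
Denom = 2619 + 288.87 = 2907.87
RR3 = 1047 / 2907.87 = 0.3601

36.0%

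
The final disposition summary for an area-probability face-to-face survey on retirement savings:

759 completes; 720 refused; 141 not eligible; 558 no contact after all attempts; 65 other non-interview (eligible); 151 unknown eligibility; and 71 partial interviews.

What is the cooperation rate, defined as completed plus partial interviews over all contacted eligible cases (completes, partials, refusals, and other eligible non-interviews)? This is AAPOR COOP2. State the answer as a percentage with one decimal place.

51.4%

Numerator = 759 + 71 = 830
Denominator = 759 + 71 + 720 + 65 = 1615
COOP2 = 830 / 1615 = 0.5139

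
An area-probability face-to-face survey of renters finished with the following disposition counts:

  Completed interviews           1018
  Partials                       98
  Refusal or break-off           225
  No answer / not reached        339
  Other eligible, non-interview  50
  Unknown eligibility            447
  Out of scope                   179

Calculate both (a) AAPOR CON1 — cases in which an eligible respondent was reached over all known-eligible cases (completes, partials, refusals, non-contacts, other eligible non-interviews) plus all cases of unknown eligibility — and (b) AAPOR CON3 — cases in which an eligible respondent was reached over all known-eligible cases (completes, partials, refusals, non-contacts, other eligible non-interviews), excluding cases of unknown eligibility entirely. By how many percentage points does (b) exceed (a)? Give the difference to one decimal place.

Numerator: 1018 + 98 + 225 + 50 = 1391
Base: 1018 + 98 + 225 + 339 + 50 + 447 = 2177
CON1 = 1391 / 2177 = 0.6390
Base: 1018 + 98 + 225 + 339 + 50 = 1730
CON3 = 1391 / 1730 = 0.8040
Difference = 80.40 − 63.90 = 16.50 percentage points

16.5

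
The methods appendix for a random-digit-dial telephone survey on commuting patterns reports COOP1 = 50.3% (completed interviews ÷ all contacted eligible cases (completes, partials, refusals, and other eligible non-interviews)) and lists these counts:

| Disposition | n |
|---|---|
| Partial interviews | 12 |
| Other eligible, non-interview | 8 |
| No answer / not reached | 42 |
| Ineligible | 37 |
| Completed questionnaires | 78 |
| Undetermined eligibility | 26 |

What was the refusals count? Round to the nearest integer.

57

COOP1 = 78 / D = 0.503
D = 78 / 0.503 = 155.1
Rest of base = 98
refusals = 155.1 − 98 ≈ 57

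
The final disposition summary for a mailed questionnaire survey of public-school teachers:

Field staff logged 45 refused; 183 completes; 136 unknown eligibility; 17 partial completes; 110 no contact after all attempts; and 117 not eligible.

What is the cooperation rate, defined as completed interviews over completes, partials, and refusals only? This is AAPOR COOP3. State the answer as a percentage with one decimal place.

74.7%

Num → 183
Base → 183 + 17 + 45 = 245
COOP3 = 183 / 245 = 0.7469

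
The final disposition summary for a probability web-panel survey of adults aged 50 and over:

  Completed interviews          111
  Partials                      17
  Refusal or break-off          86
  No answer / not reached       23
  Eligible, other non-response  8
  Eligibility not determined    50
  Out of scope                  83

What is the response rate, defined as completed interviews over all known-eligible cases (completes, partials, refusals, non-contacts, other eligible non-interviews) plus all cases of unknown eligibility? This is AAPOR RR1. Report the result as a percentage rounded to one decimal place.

37.6%

Numerator → 111
Denom → 111 + 17 + 86 + 23 + 8 + 50 = 295
RR1 = 111 / 295 = 0.3763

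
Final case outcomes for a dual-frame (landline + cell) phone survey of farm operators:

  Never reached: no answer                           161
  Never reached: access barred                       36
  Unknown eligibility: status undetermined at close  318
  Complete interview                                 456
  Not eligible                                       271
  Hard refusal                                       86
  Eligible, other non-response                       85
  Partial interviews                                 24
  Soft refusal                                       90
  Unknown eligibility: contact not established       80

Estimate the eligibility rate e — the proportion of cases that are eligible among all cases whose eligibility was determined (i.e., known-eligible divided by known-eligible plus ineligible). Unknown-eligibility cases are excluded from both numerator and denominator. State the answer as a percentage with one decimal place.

77.6%

Declined to participate = 86 + 90 = 176
Non-contacts = 161 + 36 = 197
Unknown if eligible = 80 + 318 = 398
Determined eligible = 456 + 24 + 176 + 197 + 85 = 938
e = 938 / (938 + 271) = 938 / 1209 = 0.7758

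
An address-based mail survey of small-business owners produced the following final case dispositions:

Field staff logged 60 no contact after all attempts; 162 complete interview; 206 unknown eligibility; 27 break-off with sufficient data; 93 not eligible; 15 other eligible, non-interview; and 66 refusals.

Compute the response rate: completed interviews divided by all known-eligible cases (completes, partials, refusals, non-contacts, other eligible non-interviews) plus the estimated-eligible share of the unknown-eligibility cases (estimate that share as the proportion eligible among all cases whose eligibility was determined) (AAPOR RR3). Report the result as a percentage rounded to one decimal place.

33.0%

Top: 162
Eligible (known): 162 + 27 + 66 + 60 + 15 = 330
e = 330 / (330 + 93) = 330 / 423 = 0.7801
Eligible share of unknowns: 0.7801 × 206 = 160.70
Denominator: 330 + 160.70 = 490.70
RR3 = 162 / 490.70 = 0.3301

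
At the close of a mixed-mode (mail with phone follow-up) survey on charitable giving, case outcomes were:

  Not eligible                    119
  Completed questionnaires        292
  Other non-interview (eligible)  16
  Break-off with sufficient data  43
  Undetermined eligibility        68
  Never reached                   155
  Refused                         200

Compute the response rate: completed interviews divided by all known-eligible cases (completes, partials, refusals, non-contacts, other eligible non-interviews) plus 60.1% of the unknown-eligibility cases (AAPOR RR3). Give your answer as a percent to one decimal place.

39.1%

Top → 292
Eligible (known) → 292 + 43 + 200 + 155 + 16 = 706
e × U → 0.6010 × 68 = 40.87
Denom → 706 + 40.87 = 746.87
RR3 = 292 / 746.87 = 0.3910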